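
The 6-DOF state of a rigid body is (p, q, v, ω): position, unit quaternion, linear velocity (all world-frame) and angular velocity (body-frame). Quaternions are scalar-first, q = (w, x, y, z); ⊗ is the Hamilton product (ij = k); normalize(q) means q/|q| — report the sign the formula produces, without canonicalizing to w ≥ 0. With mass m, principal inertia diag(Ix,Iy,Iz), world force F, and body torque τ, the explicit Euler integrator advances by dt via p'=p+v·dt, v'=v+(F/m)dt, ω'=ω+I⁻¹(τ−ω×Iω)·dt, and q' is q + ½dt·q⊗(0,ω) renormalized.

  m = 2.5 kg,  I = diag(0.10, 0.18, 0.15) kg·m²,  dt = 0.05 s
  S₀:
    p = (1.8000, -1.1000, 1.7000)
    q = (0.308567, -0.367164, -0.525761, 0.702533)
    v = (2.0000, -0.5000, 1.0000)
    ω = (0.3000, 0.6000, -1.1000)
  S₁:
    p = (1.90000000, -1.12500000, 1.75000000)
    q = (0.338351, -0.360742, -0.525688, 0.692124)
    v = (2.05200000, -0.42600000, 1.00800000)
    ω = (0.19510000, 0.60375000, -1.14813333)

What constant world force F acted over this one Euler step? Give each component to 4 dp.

Δv = v₁−v₀ = (0.05200000, 0.07400000, 0.00800000)
F = m·Δv/dt = (2.6000, 3.7000, 0.4000)

F = (2.6000, 3.7000, 0.4000)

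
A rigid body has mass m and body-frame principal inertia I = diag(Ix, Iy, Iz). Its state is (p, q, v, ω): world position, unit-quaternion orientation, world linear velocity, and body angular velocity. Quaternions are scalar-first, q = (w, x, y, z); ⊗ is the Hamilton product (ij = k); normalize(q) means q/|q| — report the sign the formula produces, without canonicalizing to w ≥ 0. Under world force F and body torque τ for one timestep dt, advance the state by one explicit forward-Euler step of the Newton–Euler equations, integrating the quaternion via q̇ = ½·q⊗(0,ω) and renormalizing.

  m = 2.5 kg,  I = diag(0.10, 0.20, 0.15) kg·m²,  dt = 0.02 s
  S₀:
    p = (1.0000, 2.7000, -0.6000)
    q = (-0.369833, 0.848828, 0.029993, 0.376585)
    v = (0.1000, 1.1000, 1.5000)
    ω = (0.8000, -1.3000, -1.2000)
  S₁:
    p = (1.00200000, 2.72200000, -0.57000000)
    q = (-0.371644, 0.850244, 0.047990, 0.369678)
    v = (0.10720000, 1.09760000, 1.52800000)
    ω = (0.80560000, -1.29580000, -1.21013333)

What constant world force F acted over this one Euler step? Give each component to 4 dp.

F = (0.9000, -0.3000, 3.5000)

Δv = v₁−v₀ = (0.00720000, -0.00240000, 0.02800000)
F = m·Δv/dt = (0.9000, -0.3000, 3.5000)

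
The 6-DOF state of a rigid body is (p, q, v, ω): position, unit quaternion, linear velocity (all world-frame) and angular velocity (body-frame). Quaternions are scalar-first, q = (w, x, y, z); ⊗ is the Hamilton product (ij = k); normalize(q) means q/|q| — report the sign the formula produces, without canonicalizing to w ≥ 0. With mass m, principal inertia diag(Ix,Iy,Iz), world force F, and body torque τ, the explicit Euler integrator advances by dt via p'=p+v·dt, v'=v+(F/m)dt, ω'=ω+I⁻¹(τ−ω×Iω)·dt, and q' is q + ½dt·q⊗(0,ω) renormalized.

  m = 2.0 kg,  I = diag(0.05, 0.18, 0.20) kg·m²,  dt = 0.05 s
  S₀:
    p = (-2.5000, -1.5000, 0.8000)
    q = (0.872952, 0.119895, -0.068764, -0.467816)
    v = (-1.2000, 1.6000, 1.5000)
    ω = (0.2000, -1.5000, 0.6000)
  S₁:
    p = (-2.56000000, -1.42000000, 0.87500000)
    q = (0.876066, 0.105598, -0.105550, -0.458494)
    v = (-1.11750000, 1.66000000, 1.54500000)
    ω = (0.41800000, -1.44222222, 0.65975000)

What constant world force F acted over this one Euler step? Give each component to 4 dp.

velocity change Δv = (0.08250000, 0.06000000, 0.04500000)
applied force F = (3.3000, 2.4000, 1.8000)

F = (3.3000, 2.4000, 1.8000)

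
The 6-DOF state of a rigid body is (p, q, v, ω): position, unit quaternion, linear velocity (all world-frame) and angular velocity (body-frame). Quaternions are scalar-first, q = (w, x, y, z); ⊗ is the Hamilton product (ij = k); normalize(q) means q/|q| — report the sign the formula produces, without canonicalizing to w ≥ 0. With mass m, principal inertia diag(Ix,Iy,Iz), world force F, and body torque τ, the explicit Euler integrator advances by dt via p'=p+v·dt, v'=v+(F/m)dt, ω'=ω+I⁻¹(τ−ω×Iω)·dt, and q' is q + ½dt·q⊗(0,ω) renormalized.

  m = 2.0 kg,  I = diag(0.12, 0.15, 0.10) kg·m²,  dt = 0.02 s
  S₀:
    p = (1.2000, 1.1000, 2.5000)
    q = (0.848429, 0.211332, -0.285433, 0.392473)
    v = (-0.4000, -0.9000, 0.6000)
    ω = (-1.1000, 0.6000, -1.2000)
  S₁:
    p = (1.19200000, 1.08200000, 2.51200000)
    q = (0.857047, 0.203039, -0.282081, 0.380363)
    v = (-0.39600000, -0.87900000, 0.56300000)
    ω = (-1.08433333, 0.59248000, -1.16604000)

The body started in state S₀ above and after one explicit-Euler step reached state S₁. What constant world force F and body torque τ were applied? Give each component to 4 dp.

F = (0.4000, 2.1000, -3.7000)
τ = (0.1300, -0.0300, 0.1500)

Δω = ω₁−ω₀ = (0.01566667, -0.00752000, 0.03396000)
applied torque τ = (0.1300, -0.0300, 0.1500)
velocity change Δv = (0.00400000, 0.02100000, -0.03700000)
F = m·Δv/dt = (0.4000, 2.1000, -3.7000)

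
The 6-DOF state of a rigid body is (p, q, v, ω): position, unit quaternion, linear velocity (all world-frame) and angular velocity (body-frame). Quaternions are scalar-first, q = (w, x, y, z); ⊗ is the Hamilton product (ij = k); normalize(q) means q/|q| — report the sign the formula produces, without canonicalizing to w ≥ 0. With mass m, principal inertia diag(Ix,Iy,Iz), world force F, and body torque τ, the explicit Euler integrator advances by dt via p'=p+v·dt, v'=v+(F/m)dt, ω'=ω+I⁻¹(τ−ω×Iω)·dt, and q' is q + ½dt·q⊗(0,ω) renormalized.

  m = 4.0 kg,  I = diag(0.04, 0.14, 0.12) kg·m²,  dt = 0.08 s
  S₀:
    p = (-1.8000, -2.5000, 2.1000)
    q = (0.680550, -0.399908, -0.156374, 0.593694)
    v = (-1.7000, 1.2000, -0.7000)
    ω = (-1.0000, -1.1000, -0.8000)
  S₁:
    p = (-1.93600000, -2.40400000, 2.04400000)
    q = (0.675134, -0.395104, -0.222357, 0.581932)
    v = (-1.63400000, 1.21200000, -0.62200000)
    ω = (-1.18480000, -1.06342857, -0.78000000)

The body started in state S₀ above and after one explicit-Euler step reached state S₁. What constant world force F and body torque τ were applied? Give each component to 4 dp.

F = (3.3000, 0.6000, 3.9000)
τ = (-0.1100, 0.0000, 0.1400)

Δv = v₁−v₀ = (0.06600000, 0.01200000, 0.07800000)
m·(v₁−v₀)/dt = (3.3000, 0.6000, 3.9000)
Δω = ω₁−ω₀ = (-0.18480000, 0.03657143, 0.02000000)
precession coupling = (-0.0176, -0.0640, 0.1100)
τ = I·(Δω/dt) + ω₀×(Iω₀) = (-0.1100, 0.0000, 0.1400)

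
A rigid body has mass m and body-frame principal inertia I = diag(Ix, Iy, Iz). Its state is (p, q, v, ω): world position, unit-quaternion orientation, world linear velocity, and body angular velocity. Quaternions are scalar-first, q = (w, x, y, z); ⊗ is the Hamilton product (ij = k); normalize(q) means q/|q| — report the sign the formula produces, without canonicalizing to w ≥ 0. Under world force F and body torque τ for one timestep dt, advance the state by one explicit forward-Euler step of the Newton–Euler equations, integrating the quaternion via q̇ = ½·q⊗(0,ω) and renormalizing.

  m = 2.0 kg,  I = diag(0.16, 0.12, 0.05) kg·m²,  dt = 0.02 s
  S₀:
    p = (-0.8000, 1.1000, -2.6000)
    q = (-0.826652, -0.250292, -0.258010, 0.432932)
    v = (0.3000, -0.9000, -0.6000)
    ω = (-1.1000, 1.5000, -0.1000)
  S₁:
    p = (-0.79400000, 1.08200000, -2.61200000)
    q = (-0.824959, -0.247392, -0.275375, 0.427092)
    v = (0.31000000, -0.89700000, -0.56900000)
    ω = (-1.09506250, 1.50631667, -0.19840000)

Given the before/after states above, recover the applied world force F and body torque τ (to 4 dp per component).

F = (1.0000, 0.3000, 3.1000)
τ = (0.0500, 0.0500, -0.1800)

ω₁ − ω₀ = (0.00493750, 0.00631667, -0.09840000)
I·α + gyro = (0.0500, 0.0500, -0.1800)
v₁ − v₀ = (0.01000000, 0.00300000, 0.03100000)
F = m·Δv/dt = (1.0000, 0.3000, 3.1000)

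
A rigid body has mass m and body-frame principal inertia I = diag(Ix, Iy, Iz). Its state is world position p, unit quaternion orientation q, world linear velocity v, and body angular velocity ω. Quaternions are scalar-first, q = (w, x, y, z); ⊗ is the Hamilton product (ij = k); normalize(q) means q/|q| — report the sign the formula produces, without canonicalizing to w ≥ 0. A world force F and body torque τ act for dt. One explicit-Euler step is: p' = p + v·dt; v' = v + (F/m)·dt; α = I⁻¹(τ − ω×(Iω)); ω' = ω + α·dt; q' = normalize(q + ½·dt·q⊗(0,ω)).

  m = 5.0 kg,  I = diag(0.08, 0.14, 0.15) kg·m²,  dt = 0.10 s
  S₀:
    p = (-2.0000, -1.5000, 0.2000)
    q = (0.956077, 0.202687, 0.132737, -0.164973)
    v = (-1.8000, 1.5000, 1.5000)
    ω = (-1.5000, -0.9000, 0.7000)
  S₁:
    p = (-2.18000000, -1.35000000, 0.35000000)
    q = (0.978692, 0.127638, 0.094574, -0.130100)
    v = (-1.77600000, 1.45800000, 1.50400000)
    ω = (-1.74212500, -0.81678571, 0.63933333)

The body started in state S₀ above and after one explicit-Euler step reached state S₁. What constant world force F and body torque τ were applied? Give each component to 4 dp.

F = (1.2000, -2.1000, 0.2000)
τ = (-0.2000, 0.1900, -0.0100)

Δω = ω₁−ω₀ = (-0.24212500, 0.08321429, -0.06066667)
I·α + gyro = (-0.2000, 0.1900, -0.0100)
v₁ − v₀ = (0.02400000, -0.04200000, 0.00400000)
F = m·Δv/dt = (1.2000, -2.1000, 0.2000)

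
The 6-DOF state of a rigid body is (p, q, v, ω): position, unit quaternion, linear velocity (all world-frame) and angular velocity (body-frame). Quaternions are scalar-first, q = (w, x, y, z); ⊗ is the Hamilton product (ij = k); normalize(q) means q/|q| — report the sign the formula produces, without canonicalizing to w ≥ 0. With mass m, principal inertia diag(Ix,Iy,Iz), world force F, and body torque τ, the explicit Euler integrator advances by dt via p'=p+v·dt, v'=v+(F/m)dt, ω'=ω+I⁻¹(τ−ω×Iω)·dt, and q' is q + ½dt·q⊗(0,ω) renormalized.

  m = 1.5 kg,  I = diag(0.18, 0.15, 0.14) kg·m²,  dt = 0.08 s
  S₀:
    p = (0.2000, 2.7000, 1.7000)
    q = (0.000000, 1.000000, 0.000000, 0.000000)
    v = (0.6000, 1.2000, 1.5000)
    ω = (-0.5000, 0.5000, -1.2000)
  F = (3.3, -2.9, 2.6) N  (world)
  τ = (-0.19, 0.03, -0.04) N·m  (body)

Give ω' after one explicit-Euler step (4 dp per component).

ω' = (-0.5871, 0.5032, -1.2271)

angular accel α = (-1.0889, 0.0400, -0.3393)
new body rate ω' = (-0.5871, 0.5032, -1.2271)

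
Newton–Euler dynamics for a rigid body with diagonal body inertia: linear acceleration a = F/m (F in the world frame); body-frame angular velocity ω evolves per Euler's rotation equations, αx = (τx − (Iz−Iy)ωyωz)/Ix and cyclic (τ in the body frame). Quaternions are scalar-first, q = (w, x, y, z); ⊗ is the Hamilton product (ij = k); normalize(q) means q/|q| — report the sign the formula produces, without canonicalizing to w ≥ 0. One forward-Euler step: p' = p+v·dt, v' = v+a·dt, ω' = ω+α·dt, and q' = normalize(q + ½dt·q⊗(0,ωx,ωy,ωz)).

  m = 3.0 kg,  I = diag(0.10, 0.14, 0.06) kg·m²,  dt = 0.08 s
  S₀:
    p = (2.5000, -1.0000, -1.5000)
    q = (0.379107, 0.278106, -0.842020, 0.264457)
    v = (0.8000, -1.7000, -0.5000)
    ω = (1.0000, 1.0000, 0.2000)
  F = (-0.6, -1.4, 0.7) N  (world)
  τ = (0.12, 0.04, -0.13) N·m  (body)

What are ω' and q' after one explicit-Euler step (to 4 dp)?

ω' = (1.1088, 1.0183, -0.0267)
q' = (0.3989, 0.2755, -0.8172, 0.3118)

ω×(Iω) gyroscopic = (-0.0160, 0.0080, 0.0400)
(τ − ω×Iω)/I = (1.3600, 0.2286, -2.8333)
new body rate ω' = (1.1088, 1.0183, -0.0267)
q⊗(0,ω) = (0.5110226, -0.0537540, 0.5879428, 1.1959474)
updated quaternion q' = (0.3989, 0.2755, -0.8172, 0.3118)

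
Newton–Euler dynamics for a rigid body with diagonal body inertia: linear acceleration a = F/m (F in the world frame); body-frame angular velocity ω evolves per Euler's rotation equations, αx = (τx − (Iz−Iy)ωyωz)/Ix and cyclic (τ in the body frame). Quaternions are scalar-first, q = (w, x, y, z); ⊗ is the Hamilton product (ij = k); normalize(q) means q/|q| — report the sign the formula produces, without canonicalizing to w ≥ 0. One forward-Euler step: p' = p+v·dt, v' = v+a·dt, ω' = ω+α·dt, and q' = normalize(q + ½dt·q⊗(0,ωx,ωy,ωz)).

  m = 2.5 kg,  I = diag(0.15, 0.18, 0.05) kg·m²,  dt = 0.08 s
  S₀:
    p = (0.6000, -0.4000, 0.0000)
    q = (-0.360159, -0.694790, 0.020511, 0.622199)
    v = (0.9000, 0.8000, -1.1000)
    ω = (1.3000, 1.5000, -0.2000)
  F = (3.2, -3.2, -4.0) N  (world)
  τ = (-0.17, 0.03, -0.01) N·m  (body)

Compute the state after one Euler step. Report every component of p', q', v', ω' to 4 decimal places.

p' = (0.6720, -0.3360, -0.0880)
q' = (-0.3193, -0.7486, 0.0256, 0.5805)
v' = (1.0024, 0.6976, -1.2280)
ω' = (1.1885, 1.5249, -0.3096)

a = (1.2800, -1.2800, -1.6000)
new position p' = (0.6720, -0.3360, -0.0880)
v + (F/m)dt = (1.0024, 0.6976, -1.2280)
(τ − ω×Iω)/I = (-1.3933, 0.3111, -1.3700)
ω + α·dt = (1.1885, 1.5249, -0.3096)
Hamilton product q⊗(0,ω) = (0.9969003, -1.4056074, 0.1296622, -0.9968175)
q' = normalize(q + ½dt·q⊗(0,ω)) = (-0.3193, -0.7486, 0.0256, 0.5805)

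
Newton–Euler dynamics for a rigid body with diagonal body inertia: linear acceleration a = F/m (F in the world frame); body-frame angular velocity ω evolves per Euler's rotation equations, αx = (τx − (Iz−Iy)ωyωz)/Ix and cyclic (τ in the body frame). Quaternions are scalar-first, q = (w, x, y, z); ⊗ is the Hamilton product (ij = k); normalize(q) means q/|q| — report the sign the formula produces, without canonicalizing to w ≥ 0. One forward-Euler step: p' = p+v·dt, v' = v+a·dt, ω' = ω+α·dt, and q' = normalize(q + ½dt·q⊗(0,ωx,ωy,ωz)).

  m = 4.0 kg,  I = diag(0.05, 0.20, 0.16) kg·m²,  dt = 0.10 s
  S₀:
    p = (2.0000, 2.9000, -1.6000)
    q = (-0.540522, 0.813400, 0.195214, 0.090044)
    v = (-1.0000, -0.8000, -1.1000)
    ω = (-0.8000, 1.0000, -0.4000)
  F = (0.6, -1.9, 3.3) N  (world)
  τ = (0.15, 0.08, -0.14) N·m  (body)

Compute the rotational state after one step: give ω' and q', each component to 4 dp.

gyro term ω×Iω = (0.0160, -0.0352, -0.1200)
angular accel α = (2.6800, 0.5760, -0.1250)
ω + α·dt = (-0.5320, 1.0576, -0.4125)
Hamilton product q⊗(0,ω) = (0.4915236, 0.2642880, -0.2871972, 1.1857800)
q + ½dt·q⊗(0,ω), renormalized = (-0.5148, 0.8248, 0.1804, 0.1490)

ω' = (-0.5320, 1.0576, -0.4125)
q' = (-0.5148, 0.8248, 0.1804, 0.1490)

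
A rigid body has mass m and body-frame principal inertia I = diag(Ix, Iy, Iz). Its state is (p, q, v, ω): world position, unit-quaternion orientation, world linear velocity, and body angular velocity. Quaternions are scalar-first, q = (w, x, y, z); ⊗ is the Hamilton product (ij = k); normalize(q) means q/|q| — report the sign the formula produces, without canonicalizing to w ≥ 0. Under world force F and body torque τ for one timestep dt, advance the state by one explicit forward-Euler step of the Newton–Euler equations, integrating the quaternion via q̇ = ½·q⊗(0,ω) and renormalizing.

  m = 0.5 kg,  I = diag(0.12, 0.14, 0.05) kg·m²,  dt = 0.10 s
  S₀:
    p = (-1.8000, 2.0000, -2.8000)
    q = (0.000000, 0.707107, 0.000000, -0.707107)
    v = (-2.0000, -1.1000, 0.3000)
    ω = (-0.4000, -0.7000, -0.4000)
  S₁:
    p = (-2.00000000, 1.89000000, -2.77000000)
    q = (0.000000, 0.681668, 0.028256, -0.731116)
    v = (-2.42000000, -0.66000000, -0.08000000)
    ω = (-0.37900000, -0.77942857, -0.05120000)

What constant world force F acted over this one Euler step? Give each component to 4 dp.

Δv = v₁−v₀ = (-0.42000000, 0.44000000, -0.38000000)
m·(v₁−v₀)/dt = (-2.1000, 2.2000, -1.9000)

F = (-2.1000, 2.2000, -1.9000)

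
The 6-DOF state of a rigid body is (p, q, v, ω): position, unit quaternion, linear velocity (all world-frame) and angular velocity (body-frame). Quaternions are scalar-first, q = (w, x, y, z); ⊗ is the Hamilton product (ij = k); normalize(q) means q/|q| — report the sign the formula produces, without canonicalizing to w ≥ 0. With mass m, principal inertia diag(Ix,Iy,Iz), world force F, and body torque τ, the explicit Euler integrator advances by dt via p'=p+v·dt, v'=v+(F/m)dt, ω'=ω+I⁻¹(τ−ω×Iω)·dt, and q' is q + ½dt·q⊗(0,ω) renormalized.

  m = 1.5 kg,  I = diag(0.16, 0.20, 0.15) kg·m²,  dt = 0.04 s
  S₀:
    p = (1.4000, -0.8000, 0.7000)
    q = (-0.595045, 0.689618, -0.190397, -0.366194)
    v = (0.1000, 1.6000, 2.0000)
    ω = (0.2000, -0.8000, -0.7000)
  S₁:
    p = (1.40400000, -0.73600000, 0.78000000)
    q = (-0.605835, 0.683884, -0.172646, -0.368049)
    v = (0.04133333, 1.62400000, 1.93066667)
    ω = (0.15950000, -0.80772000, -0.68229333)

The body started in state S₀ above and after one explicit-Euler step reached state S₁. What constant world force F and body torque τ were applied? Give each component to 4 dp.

v₁ − v₀ = (-0.05866667, 0.02400000, -0.06933333)
applied force F = (-2.2000, 0.9000, -2.6000)
rate change Δω = (-0.04050000, -0.00772000, 0.01770667)
τ = I·(Δω/dt) + ω₀×(Iω₀) = (-0.1900, -0.0400, 0.0600)

F = (-2.2000, 0.9000, -2.6000)
τ = (-0.1900, -0.0400, 0.0600)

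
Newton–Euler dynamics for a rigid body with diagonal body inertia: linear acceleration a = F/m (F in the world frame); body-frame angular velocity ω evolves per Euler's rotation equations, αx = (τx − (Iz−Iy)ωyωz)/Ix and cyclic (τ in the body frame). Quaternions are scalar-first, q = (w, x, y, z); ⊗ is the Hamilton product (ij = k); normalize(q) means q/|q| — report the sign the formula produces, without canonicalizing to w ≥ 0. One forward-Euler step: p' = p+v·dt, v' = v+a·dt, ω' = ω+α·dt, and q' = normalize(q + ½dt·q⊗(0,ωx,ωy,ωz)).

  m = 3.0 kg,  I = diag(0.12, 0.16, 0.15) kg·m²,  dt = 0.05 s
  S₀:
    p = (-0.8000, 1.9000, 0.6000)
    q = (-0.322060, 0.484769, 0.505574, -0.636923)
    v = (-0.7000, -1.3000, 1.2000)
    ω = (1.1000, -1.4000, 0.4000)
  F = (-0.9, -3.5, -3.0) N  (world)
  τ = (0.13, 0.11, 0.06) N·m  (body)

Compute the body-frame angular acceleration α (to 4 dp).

α = (1.0367, 0.7700, 0.8107)

precession coupling ω×(Iω) = (0.0056, -0.0132, -0.0616)
α = I⁻¹(τ − ω×Iω) = (1.0367, 0.7700, 0.8107)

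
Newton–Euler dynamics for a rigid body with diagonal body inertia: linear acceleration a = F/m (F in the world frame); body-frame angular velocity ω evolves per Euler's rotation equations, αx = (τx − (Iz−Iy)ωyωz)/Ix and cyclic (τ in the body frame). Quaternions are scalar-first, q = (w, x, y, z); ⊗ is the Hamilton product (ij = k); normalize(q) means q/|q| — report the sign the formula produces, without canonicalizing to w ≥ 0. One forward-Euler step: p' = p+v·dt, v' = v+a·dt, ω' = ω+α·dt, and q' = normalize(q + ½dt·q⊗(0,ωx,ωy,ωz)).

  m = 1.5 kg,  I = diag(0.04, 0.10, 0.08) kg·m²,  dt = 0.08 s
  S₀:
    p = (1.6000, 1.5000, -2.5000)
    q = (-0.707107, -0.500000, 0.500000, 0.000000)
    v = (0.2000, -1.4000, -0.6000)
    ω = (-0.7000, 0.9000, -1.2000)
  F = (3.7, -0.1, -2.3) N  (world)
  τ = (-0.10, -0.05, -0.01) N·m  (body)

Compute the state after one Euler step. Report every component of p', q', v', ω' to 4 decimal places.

p + v·dt = (1.6160, 1.3880, -2.5480)
v + (F/m)dt = (0.3973, -1.4053, -0.7227)
precession coupling ω×(Iω) = (0.0216, -0.0336, -0.0378)
angular accel α = (-3.0400, -0.1640, 0.3475)
ω + α·dt = (-0.9432, 0.8869, -1.1722)
2q̇ = q⊗(0,ω) = (-0.8000000, -0.1050251, -1.2363963, 0.7485284)
updated quaternion q' = (-0.7375, -0.5031, 0.4496, 0.0299)

p' = (1.6160, 1.3880, -2.5480)
q' = (-0.7375, -0.5031, 0.4496, 0.0299)
v' = (0.3973, -1.4053, -0.7227)
ω' = (-0.9432, 0.8869, -1.1722)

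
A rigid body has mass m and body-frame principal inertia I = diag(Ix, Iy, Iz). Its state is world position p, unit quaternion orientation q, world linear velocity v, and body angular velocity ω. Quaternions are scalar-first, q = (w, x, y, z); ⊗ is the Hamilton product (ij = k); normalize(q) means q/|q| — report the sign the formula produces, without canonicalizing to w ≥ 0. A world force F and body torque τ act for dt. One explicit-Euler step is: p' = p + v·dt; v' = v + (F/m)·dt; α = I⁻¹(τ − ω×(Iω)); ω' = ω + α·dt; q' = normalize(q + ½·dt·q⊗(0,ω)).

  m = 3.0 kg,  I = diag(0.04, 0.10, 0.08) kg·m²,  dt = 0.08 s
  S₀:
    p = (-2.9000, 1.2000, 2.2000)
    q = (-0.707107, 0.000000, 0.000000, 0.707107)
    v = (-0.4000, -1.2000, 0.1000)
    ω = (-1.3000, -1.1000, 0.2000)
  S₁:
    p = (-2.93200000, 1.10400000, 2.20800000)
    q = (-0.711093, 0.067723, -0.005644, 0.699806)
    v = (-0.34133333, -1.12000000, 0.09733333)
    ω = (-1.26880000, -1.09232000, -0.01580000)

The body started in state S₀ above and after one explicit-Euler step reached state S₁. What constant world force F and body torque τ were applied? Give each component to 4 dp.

velocity change Δv = (0.05866667, 0.08000000, -0.00266667)
m·(v₁−v₀)/dt = (2.2000, 3.0000, -0.1000)
Δω = ω₁−ω₀ = (0.03120000, 0.00768000, -0.21580000)
ω₀×(Iω₀) = (0.0044, 0.0104, 0.0858)
applied torque τ = (0.0200, 0.0200, -0.1300)

F = (2.2000, 3.0000, -0.1000)
τ = (0.0200, 0.0200, -0.1300)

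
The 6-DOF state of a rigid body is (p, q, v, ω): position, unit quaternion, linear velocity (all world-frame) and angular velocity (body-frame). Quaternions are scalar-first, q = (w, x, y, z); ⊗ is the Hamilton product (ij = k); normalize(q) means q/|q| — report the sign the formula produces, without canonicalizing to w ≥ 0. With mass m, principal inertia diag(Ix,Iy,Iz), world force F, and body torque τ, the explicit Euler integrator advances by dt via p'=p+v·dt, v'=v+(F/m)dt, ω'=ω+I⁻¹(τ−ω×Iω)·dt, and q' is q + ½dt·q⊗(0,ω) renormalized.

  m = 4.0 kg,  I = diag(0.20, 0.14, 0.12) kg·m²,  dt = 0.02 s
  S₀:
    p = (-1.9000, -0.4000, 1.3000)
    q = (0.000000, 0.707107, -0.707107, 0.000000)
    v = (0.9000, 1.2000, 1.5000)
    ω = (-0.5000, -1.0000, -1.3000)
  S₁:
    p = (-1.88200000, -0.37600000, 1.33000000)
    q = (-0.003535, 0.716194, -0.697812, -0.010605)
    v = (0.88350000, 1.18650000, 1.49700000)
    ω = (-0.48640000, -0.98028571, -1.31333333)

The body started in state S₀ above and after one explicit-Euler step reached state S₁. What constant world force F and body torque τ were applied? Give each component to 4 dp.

Δv = v₁−v₀ = (-0.01650000, -0.01350000, -0.00300000)
applied force F = (-3.3000, -2.7000, -0.6000)
rate change Δω = (0.01360000, 0.01971429, -0.01333333)
applied torque τ = (0.1100, 0.1900, -0.1100)

F = (-3.3000, -2.7000, -0.6000)
τ = (0.1100, 0.1900, -0.1100)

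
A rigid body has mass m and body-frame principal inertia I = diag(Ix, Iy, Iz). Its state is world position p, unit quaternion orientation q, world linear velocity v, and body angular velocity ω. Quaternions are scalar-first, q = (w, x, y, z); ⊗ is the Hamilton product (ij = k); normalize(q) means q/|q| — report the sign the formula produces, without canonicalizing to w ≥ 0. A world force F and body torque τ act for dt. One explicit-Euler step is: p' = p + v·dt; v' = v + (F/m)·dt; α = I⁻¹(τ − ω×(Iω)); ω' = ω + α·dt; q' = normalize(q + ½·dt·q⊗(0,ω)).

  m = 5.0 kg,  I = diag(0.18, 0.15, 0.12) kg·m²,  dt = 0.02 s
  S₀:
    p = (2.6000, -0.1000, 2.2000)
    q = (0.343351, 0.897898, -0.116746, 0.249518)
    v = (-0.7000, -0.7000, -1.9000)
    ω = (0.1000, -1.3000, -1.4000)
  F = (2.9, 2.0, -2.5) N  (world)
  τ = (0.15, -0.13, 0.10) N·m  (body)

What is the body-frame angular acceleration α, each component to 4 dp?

α = (1.1367, -0.8107, 0.8008)

ω×(Iω) gyroscopic = (-0.0546, -0.0084, 0.0039)
(τ − ω×Iω)/I = (1.1367, -0.8107, 0.8008)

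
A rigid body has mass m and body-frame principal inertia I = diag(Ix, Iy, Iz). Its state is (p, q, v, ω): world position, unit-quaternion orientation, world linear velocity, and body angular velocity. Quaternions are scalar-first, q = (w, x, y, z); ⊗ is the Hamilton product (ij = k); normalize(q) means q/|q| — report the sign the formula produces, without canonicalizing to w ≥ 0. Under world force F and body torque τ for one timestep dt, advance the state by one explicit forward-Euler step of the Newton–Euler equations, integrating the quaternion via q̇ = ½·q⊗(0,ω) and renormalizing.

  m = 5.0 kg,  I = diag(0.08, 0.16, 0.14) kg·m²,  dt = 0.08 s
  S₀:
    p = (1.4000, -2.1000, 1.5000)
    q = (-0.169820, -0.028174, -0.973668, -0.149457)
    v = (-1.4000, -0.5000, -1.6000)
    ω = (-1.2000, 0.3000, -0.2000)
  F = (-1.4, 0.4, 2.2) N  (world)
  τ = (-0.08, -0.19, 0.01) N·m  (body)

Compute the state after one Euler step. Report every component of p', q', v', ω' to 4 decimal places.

p' = p + v·dt = (1.2880, -2.1400, 1.3720)
new velocity v' = (-1.4224, -0.4936, -1.5648)
(τ − ω×Iω)/I = (-1.0150, -1.0975, 0.2771)
new body rate ω' = (-1.2812, 0.2122, -0.1778)
2q̇ = q⊗(0,ω) = (0.2284002, 0.4433547, 0.1227676, -1.1428898)
updated quaternion q' = (-0.1605, -0.0104, -0.9675, -0.1949)

p' = (1.2880, -2.1400, 1.3720)
q' = (-0.1605, -0.0104, -0.9675, -0.1949)
v' = (-1.4224, -0.4936, -1.5648)
ω' = (-1.2812, 0.2122, -0.1778)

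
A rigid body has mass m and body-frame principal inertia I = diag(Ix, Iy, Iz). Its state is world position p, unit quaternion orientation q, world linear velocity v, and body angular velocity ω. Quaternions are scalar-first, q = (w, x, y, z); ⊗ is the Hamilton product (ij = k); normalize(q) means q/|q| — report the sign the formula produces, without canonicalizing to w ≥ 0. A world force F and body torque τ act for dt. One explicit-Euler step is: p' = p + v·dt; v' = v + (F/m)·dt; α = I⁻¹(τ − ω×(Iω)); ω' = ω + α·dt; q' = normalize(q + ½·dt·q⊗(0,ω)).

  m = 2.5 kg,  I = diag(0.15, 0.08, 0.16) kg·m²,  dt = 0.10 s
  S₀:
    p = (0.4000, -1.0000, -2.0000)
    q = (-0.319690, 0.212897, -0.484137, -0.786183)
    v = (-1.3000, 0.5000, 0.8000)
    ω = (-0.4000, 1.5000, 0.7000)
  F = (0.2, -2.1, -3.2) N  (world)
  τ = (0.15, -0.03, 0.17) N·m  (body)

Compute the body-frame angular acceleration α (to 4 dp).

precession coupling ω×(Iω) = (0.0840, 0.0028, 0.0420)
(τ − ω×Iω)/I = (0.4400, -0.4100, 0.8000)

α = (0.4400, -0.4100, 0.8000)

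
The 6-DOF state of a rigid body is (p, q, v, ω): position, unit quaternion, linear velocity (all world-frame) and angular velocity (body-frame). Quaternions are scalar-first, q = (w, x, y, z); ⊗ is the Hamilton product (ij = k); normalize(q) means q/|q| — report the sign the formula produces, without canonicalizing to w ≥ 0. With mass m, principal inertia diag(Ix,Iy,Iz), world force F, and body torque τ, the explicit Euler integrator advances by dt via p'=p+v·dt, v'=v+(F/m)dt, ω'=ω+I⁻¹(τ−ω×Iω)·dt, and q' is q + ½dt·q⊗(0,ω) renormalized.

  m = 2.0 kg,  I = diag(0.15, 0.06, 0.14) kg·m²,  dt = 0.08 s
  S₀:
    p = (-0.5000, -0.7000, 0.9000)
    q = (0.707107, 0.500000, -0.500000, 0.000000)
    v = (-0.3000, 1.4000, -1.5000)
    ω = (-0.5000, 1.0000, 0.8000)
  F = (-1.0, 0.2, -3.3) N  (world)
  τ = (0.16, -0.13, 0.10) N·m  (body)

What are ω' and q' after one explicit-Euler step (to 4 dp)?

ω' = (-0.4488, 0.8320, 0.8314)
q' = (0.7360, 0.4691, -0.4870, 0.0326)

α = I⁻¹(τ − ω×Iω) = (0.6400, -2.1000, 0.3929)
ω + α·dt = (-0.4488, 0.8320, 0.8314)
2q̇ = q⊗(0,ω) = (0.7500000, -0.7535535, 0.3071070, 0.8156856)
q + ½dt·q⊗(0,ω), renormalized = (0.7360, 0.4691, -0.4870, 0.0326)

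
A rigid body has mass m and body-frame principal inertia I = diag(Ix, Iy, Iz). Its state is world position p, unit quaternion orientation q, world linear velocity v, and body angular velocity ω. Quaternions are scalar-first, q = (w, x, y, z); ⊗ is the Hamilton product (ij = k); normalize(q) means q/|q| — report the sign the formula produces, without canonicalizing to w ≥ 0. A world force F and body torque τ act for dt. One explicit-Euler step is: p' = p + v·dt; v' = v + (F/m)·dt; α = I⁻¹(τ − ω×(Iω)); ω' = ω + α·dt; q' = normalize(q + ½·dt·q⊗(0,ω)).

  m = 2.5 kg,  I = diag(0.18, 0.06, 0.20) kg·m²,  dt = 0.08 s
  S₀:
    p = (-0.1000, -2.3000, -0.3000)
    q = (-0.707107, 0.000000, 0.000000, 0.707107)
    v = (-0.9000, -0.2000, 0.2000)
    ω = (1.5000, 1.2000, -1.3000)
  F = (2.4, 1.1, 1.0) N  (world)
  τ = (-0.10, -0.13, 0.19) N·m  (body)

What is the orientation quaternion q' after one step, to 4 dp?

Hamilton product q⊗(0,ω) = (0.9192391, -1.9091889, 0.2121321, 0.9192391)
q + ½dt·q⊗(0,ω), renormalized = (-0.6675, -0.0760, 0.0084, 0.7407)

q' = (-0.6675, -0.0760, 0.0084, 0.7407)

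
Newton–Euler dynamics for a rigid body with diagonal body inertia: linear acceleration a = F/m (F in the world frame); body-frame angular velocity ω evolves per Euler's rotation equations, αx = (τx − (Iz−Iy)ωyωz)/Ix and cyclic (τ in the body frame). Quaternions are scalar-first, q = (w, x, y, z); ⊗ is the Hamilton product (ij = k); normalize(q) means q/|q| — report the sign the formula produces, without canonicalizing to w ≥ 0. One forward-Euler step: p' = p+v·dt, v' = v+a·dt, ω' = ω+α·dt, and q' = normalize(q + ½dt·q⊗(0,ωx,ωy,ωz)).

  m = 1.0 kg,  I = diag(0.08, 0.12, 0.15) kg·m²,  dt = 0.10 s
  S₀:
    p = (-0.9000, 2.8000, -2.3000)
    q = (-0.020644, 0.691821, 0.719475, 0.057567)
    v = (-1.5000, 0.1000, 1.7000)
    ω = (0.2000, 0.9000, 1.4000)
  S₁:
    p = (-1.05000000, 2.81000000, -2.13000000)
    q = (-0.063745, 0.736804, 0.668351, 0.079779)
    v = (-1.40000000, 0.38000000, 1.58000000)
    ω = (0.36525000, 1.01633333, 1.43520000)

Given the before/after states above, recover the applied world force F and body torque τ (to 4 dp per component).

Δω = ω₁−ω₀ = (0.16525000, 0.11633333, 0.03520000)
I·α + gyro = (0.1700, 0.1200, 0.0600)
v₁ − v₀ = (0.10000000, 0.28000000, -0.12000000)
m·(v₁−v₀)/dt = (1.0000, 2.8000, -1.2000)

F = (1.0000, 2.8000, -1.2000)
τ = (0.1700, 0.1200, 0.0600)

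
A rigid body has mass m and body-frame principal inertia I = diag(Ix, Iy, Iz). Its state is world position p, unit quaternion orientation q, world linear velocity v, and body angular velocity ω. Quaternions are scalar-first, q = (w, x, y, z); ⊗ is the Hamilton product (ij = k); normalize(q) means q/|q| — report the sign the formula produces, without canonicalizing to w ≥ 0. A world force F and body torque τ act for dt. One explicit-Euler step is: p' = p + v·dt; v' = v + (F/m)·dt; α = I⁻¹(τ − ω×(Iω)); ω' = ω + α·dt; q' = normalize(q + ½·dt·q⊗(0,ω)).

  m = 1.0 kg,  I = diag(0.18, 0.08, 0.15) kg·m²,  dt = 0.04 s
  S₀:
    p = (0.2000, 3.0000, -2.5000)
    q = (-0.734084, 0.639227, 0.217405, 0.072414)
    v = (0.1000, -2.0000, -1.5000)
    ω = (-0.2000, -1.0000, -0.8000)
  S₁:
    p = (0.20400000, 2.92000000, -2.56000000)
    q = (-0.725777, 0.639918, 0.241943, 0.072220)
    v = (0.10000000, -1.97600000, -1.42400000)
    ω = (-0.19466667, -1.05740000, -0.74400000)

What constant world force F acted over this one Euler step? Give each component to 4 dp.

velocity change Δv = (0.00000000, 0.02400000, 0.07600000)
F = m·Δv/dt = (0.0000, 0.6000, 1.9000)

F = (0.0000, 0.6000, 1.9000)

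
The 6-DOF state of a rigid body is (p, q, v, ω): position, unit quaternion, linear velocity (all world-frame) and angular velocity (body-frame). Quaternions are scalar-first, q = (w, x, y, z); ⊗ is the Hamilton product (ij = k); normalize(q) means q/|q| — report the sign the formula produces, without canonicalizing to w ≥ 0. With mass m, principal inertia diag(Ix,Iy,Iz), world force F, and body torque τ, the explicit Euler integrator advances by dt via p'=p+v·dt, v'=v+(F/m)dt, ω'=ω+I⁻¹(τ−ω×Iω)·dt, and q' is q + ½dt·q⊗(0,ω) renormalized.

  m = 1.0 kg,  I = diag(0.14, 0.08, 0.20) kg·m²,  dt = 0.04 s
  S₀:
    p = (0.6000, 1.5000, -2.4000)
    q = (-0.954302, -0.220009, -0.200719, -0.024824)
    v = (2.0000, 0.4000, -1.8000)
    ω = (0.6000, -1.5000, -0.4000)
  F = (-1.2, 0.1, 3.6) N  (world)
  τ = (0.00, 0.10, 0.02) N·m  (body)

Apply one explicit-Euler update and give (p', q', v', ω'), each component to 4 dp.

p' = (0.6800, 1.5160, -2.4720)
q' = (-0.9574, -0.2305, -0.1741, -0.0082)
v' = (1.9520, 0.4040, -1.6560)
ω' = (0.5794, -1.4572, -0.4068)

ω×(Iω) gyroscopic = (0.0720, 0.0144, 0.0540)
(τ − ω×Iω)/I = (-0.5143, 1.0700, -0.1700)
ω' = ω + α·dt = (0.5794, -1.4572, -0.4068)
q⊗(0,ω) = (-0.1790027, -0.5295296, 1.3285550, 0.8321657)
updated quaternion q' = (-0.9574, -0.2305, -0.1741, -0.0082)
linear accel F/m = (-1.2000, 0.1000, 3.6000)
p + v·dt = (0.6800, 1.5160, -2.4720)
v' = v + a·dt = (1.9520, 0.4040, -1.6560)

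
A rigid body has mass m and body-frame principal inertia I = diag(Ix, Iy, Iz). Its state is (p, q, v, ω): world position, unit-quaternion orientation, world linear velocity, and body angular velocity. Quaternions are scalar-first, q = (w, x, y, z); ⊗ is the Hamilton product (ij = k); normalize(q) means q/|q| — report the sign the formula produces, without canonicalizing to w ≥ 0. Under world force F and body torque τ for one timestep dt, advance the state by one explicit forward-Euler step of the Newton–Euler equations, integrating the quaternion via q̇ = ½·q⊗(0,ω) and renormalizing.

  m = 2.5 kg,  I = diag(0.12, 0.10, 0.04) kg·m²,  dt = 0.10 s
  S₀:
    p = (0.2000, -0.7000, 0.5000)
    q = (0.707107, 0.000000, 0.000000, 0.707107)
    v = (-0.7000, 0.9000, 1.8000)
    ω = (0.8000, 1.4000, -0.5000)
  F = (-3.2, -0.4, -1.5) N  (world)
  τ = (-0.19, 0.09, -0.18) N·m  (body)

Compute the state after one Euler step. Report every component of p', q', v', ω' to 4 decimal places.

p' = (0.1300, -0.6100, 0.6800)
q' = (0.7222, -0.0211, 0.0775, 0.6870)
v' = (-0.8280, 0.8840, 1.7400)
ω' = (0.6067, 1.5220, -0.8940)

a = F/m = (-1.2800, -0.1600, -0.6000)
new position p' = (0.1300, -0.6100, 0.6800)
v' = v + a·dt = (-0.8280, 0.8840, 1.7400)
precession coupling ω×(Iω) = (0.0420, -0.0320, -0.0224)
(τ − ω×Iω)/I = (-1.9333, 1.2200, -3.9400)
ω' = ω + α·dt = (0.6067, 1.5220, -0.8940)
q⊗(0,ω) = (0.3535535, -0.4242642, 1.5556354, -0.3535535)
q' = normalize(q + ½dt·q⊗(0,ω)) = (0.7222, -0.0211, 0.0775, 0.6870)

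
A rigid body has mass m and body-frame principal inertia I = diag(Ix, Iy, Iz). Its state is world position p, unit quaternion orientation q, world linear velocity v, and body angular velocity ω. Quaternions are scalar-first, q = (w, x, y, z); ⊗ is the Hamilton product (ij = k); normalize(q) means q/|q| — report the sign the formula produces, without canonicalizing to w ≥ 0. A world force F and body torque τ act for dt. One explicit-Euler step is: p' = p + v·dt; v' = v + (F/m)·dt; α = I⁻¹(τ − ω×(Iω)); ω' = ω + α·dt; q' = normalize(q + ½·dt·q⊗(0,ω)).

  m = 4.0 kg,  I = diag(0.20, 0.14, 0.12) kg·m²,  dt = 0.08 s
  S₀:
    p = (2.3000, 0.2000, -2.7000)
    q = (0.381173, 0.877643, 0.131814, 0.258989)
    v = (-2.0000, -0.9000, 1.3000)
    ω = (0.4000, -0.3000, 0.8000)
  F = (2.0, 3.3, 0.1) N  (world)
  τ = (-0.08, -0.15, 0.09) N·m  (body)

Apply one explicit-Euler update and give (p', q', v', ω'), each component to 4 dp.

p' = (2.1400, 0.1280, -2.5960)
q' = (0.3602, 0.8904, 0.1032, 0.2584)
v' = (-1.9600, -0.8340, 1.3020)
ω' = (0.3661, -0.4003, 0.8552)

p + v·dt = (2.1400, 0.1280, -2.5960)
v + (F/m)dt = (-1.9600, -0.8340, 1.3020)
(τ − ω×Iω)/I = (-0.4240, -1.2543, 0.6900)
ω' = ω + α·dt = (0.3661, -0.4003, 0.8552)
q⊗(0,ω) = (-0.5187042, 0.3356171, -0.7128707, -0.0110801)
updated quaternion q' = (0.3602, 0.8904, 0.1032, 0.2584)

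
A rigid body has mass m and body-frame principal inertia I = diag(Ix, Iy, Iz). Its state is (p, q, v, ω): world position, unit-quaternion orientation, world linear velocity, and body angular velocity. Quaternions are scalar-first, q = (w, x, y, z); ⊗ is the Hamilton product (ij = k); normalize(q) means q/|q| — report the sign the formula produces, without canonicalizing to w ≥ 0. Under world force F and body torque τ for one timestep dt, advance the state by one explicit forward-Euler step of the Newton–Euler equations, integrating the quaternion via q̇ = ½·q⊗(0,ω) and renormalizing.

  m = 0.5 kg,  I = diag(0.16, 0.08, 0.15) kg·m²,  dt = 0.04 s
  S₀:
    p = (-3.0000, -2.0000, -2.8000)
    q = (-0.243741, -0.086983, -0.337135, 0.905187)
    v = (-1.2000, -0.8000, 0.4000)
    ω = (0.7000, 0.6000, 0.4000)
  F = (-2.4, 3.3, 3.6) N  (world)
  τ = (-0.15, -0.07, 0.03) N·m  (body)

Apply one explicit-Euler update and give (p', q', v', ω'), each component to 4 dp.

p' = (-3.0480, -2.0320, -2.7840)
q' = (-0.2457, -0.1039, -0.3266, 0.9067)
v' = (-1.3920, -0.5360, 0.6880)
ω' = (0.6583, 0.5636, 0.4170)

new position p' = (-3.0480, -2.0320, -2.7840)
v' = v + a·dt = (-1.3920, -0.5360, 0.6880)
ω×(Iω) gyroscopic = (0.0168, 0.0028, -0.0336)
(τ − ω×Iω)/I = (-1.0425, -0.9100, 0.4240)
ω + α·dt = (0.6583, 0.5636, 0.4170)
q⊗(0,ω) = (-0.0989057, -0.8485849, 0.5221795, 0.0863083)
updated quaternion q' = (-0.2457, -0.1039, -0.3266, 0.9067)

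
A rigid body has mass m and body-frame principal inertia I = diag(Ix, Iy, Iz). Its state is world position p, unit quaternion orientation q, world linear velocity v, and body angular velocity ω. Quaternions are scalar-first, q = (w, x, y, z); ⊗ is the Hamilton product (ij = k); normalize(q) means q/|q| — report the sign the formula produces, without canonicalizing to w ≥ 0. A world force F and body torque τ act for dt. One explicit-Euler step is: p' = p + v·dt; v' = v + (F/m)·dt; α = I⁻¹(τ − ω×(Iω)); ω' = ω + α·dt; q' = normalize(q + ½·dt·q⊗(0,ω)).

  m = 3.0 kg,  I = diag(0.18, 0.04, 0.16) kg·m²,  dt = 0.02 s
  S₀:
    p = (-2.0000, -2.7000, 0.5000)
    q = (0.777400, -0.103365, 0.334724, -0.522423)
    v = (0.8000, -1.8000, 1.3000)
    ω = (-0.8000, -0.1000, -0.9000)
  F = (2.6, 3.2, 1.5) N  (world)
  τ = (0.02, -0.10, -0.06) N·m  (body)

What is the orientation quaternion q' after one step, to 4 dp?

Hamilton product q⊗(0,ω) = (-0.5194003, -0.9754139, 0.2471699, -0.4215443)
q + ½dt·q⊗(0,ω), renormalized = (0.7721, -0.1131, 0.3372, -0.5266)

q' = (0.7721, -0.1131, 0.3372, -0.5266)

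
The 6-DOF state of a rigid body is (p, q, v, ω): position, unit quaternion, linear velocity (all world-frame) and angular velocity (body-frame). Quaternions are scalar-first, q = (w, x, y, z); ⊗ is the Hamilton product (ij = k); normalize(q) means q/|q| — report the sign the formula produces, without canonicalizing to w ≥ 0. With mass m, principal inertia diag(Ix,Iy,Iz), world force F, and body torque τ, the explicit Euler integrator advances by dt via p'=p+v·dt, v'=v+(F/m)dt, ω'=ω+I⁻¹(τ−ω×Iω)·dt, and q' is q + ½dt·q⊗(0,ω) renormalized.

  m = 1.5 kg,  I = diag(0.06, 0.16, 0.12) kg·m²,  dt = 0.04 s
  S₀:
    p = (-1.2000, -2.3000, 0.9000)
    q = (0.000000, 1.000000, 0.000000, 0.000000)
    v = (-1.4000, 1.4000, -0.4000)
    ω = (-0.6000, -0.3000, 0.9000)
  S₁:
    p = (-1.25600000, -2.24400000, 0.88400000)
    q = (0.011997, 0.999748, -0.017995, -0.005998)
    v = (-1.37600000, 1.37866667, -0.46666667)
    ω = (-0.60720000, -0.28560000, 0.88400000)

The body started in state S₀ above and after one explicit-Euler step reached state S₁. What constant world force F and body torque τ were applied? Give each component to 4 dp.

ω₁ − ω₀ = (-0.00720000, 0.01440000, -0.01600000)
precession coupling = (0.0108, 0.0324, 0.0180)
applied torque τ = (0.0000, 0.0900, -0.0300)
v₁ − v₀ = (0.02400000, -0.02133333, -0.06666667)
applied force F = (0.9000, -0.8000, -2.5000)

F = (0.9000, -0.8000, -2.5000)
τ = (0.0000, 0.0900, -0.0300)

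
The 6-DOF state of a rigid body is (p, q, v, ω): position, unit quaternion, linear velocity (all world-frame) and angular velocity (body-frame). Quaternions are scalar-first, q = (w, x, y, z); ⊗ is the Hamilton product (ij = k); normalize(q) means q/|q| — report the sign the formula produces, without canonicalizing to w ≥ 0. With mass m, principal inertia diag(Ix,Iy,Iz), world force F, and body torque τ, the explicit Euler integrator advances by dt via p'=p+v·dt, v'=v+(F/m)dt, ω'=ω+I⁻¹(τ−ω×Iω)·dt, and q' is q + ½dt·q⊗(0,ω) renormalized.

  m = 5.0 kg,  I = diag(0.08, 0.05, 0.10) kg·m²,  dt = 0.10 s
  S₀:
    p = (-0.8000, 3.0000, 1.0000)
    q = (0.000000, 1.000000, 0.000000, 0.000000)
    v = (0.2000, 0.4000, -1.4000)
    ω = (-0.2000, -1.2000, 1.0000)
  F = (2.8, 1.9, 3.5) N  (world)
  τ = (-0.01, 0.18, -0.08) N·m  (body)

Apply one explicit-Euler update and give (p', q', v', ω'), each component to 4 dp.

p' = (-0.7800, 3.0400, 0.8600)
q' = (0.0100, 0.9969, -0.0498, -0.0598)
v' = (0.2560, 0.4380, -1.3300)
ω' = (-0.1375, -0.8480, 0.9272)

linear accel F/m = (0.5600, 0.3800, 0.7000)
new position p' = (-0.7800, 3.0400, 0.8600)
v' = v + a·dt = (0.2560, 0.4380, -1.3300)
gyro term ω×Iω = (-0.0600, 0.0040, -0.0072)
(τ − ω×Iω)/I = (0.6250, 3.5200, -0.7280)
new body rate ω' = (-0.1375, -0.8480, 0.9272)
Hamilton product q⊗(0,ω) = (0.2000000, 0.0000000, -1.0000000, -1.2000000)
updated quaternion q' = (0.0100, 0.9969, -0.0498, -0.0598)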